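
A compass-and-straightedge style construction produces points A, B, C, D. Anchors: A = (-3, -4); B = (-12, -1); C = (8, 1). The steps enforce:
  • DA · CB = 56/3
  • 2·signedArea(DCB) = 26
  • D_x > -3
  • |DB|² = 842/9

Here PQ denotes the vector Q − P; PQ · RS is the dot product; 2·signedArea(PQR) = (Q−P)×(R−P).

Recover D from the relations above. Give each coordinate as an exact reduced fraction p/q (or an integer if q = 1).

D = (-7/3, -4/3)

1. D_x = -7/3  [2·signedArea(DCB) = 26 ∩ DA · CB = 56/3]
2. D_y = -4/3  [2·signedArea(DCB) = 26 ∩ DA · CB = 56/3]
   → D = (-7/3, -4/3)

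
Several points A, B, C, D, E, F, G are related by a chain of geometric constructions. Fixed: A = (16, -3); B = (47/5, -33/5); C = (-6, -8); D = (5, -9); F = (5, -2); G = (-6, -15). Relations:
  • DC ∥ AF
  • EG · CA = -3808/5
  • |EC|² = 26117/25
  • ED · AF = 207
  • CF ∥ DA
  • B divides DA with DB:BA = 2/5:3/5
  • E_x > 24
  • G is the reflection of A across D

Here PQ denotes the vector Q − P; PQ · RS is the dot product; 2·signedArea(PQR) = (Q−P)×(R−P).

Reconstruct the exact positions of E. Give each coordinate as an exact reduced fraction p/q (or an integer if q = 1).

E = (124/5, 9/5)

1. E_x = 124/5  [EG · CA = -3808/5 ∩ ED · AF = 207]
2. E_y = 9/5  [EG · CA = -3808/5 ∩ ED · AF = 207]
   → E = (124/5, 9/5)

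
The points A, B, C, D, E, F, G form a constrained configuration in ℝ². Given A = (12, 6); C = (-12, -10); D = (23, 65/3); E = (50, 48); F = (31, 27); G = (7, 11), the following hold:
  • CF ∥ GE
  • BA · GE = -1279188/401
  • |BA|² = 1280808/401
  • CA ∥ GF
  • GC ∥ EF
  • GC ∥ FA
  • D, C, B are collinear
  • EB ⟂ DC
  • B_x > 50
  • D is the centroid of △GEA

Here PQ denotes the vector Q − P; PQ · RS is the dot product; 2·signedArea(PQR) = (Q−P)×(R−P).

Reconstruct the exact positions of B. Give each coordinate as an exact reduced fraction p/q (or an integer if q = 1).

1. B_x = 20430/401  [D, C, B are collinear ∩ EB ⟂ DC]
2. B_y = 18828/401  [D, C, B are collinear ∩ EB ⟂ DC]
   → B = (20430/401, 18828/401)

B = (20430/401, 18828/401)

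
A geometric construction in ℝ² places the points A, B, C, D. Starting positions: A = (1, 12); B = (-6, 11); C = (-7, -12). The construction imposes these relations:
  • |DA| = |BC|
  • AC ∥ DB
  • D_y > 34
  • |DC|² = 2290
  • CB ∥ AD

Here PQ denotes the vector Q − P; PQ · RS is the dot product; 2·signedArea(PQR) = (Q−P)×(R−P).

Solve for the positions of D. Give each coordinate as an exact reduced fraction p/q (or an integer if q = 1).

1. D_x = 2  [AC ∥ DB ∩ CB ∥ AD]
2. D_y = 35  [AC ∥ DB ∩ CB ∥ AD]
   → D = (2, 35)

D = (2, 35)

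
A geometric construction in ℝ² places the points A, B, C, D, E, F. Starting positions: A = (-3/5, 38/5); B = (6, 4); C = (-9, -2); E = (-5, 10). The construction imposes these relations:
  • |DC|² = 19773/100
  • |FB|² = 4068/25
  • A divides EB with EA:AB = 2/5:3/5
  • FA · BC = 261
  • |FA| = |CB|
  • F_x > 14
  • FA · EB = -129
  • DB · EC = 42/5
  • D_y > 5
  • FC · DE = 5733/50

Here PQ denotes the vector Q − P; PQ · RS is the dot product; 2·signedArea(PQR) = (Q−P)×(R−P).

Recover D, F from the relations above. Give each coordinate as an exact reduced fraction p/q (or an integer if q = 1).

1. F_x = 72/5  [FA · EB = -129 ∩ FA · BC = 261]
2. F_y = 68/5  [FA · EB = -129 ∩ FA · BC = 261]
   → F = (72/5, 68/5)
3. D_x = 27/10  [DB · EC = 42/5 ∩ FC · DE = 5733/50]
4. D_y = 29/5  [DB · EC = 42/5 ∩ FC · DE = 5733/50]
   → D = (27/10, 29/5)

D = (27/10, 29/5)
F = (72/5, 68/5)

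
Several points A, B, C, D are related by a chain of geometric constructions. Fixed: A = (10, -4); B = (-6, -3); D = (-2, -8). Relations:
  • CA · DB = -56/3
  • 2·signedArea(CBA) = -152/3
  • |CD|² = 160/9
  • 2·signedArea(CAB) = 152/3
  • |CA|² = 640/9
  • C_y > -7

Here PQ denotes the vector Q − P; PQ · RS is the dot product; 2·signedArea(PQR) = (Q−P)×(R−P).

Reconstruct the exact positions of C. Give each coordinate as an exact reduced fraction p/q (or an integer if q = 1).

C = (2, -20/3)

1. C_x = 2  [2·signedArea(CBA) = -152/3 ∩ CA · DB = -56/3]
2. C_y = -20/3  [2·signedArea(CBA) = -152/3 ∩ CA · DB = -56/3]
   → C = (2, -20/3)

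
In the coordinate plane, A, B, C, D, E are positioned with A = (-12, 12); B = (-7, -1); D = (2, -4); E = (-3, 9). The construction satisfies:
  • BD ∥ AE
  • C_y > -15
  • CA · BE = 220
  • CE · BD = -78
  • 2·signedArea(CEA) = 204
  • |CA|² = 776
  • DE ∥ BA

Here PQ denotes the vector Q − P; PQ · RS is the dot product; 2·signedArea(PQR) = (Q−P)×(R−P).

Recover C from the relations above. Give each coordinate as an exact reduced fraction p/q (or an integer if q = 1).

1. C_x = -2  [CE · BD = -78 ∩ 2·signedArea(CEA) = 204]
2. C_y = -14  [CE · BD = -78 ∩ 2·signedArea(CEA) = 204]
   → C = (-2, -14)

C = (-2, -14)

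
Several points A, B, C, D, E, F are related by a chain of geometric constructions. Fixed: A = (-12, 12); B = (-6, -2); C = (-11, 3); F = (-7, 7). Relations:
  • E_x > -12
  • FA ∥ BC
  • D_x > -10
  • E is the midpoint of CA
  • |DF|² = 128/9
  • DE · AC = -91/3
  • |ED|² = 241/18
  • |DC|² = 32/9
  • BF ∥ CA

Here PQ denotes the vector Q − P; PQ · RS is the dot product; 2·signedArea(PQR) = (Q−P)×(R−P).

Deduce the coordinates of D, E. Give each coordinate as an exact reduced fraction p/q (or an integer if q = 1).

D = (-29/3, 13/3)
E = (-23/2, 15/2)

1. E_x = -23/2  [E is the midpoint of CA]
2. E_y = 15/2  [E is the midpoint of CA]
   → E = (-23/2, 15/2)
3. D_x = -29/3  [line -1·x + 9·y + -146/3 = 0 ∩ |DC|² = 32/9]
4. D_y = 13/3  [line -1·x + 9·y + -146/3 = 0 ∩ |DC|² = 32/9]
   → D = (-29/3, 13/3)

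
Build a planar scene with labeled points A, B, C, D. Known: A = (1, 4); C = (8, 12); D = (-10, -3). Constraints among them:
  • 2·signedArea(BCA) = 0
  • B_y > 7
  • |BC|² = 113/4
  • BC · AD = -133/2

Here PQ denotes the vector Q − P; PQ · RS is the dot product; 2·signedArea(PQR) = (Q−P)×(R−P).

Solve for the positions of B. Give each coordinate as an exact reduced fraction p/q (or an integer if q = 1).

B = (9/2, 8)

1. B_x = 9/2  [2·signedArea(BCA) = 0 ∩ BC · AD = -133/2]
2. B_y = 8  [2·signedArea(BCA) = 0 ∩ BC · AD = -133/2]
   → B = (9/2, 8)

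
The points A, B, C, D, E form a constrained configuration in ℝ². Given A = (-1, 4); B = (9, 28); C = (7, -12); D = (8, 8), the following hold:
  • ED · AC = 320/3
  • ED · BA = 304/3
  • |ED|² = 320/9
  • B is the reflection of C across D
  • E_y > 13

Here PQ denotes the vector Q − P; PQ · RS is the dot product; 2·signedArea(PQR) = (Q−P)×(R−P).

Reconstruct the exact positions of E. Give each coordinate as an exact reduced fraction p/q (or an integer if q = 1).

E = (16/3, 40/3)

1. E_x = 16/3  [ED · BA = 304/3 ∩ ED · AC = 320/3]
2. E_y = 40/3  [ED · BA = 304/3 ∩ ED · AC = 320/3]
   → E = (16/3, 40/3)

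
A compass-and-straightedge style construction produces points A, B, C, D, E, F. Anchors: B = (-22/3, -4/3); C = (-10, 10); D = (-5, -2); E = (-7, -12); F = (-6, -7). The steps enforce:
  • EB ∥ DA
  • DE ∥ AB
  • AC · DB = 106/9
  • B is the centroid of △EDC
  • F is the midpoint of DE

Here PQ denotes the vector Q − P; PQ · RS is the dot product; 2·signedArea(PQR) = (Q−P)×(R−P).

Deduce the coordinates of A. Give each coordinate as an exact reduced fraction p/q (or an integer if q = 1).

1. A_x = -16/3  [DE ∥ AB ∩ EB ∥ DA]
2. A_y = 26/3  [DE ∥ AB ∩ EB ∥ DA]
   → A = (-16/3, 26/3)

A = (-16/3, 26/3)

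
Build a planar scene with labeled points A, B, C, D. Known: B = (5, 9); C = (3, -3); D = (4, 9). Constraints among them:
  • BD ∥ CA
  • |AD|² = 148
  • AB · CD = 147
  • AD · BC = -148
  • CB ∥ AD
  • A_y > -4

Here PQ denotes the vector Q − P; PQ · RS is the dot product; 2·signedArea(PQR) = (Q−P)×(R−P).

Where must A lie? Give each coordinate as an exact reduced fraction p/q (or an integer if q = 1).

A = (2, -3)

1. A_x = 2  [CB ∥ AD ∩ BD ∥ CA]
2. A_y = -3  [CB ∥ AD ∩ BD ∥ CA]
   → A = (2, -3)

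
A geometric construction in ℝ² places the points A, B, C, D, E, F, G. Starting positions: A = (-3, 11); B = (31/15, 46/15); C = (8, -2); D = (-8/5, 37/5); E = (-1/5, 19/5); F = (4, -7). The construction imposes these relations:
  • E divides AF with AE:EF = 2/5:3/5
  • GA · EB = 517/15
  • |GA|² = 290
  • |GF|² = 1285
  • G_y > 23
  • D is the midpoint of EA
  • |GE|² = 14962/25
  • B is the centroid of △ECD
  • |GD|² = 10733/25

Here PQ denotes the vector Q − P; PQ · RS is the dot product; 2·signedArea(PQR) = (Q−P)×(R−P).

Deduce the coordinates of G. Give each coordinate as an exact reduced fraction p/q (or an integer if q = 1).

G = (-14, 24)

1. G_x = -14  [line -34/15·x + 11/15·y + -148/3 = 0 ∩ |GD|² = 10733/25]
2. G_y = 24  [line -34/15·x + 11/15·y + -148/3 = 0 ∩ |GD|² = 10733/25]
   → G = (-14, 24)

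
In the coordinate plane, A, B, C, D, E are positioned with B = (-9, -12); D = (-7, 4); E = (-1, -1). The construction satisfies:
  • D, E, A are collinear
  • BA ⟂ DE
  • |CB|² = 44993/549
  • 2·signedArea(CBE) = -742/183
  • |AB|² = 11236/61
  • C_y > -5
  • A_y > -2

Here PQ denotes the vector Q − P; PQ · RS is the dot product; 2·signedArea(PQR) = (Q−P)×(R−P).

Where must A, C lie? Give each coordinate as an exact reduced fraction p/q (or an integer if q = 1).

A = (-19/61, -96/61)
C = (-629/183, -889/183)

1. A_x = -19/61  [D, E, A are collinear ∩ BA ⟂ DE]
2. A_y = -96/61  [D, E, A are collinear ∩ BA ⟂ DE]
   → A = (-19/61, -96/61)
3. C_x = -629/183  [line -11·x + 8·y + 193/183 = 0 ∩ |CB|² = 44993/549]
4. C_y = -889/183  [line -11·x + 8·y + 193/183 = 0 ∩ |CB|² = 44993/549]
   → C = (-629/183, -889/183)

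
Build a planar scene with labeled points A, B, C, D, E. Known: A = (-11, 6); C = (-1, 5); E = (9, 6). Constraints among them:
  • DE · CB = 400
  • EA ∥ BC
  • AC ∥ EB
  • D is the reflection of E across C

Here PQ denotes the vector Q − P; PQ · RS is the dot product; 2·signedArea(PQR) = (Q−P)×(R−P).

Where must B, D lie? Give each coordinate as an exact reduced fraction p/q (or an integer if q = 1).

B = (19, 5)
D = (-11, 4)

1. B_x = 19  [EA ∥ BC ∩ AC ∥ EB]
2. B_y = 5  [EA ∥ BC ∩ AC ∥ EB]
   → B = (19, 5)
3. D_x = -11  [D is the reflection of E across C]
4. D_y = 4  [D is the reflection of E across C]
   → D = (-11, 4)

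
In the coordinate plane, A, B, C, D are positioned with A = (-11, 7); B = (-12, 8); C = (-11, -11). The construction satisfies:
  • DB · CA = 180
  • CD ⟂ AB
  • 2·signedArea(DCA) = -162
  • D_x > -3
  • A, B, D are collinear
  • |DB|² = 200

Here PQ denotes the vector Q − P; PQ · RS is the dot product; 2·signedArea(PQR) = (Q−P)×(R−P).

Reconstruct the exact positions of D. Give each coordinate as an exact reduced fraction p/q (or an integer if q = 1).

D = (-2, -2)

1. D_x = -2  [A, B, D are collinear ∩ CD ⟂ AB]
2. D_y = -2  [A, B, D are collinear ∩ CD ⟂ AB]
   → D = (-2, -2)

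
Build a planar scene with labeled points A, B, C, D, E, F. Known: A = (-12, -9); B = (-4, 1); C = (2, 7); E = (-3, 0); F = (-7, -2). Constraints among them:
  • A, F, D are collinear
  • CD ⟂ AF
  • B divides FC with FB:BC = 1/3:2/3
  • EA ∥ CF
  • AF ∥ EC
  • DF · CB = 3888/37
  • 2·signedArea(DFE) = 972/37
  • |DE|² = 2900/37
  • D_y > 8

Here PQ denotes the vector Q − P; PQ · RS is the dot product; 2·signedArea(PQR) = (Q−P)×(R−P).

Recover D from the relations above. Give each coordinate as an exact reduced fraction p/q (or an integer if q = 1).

1. D_x = 11/37  [A, F, D are collinear ∩ CD ⟂ AF]
2. D_y = 304/37  [A, F, D are collinear ∩ CD ⟂ AF]
   → D = (11/37, 304/37)

D = (11/37, 304/37)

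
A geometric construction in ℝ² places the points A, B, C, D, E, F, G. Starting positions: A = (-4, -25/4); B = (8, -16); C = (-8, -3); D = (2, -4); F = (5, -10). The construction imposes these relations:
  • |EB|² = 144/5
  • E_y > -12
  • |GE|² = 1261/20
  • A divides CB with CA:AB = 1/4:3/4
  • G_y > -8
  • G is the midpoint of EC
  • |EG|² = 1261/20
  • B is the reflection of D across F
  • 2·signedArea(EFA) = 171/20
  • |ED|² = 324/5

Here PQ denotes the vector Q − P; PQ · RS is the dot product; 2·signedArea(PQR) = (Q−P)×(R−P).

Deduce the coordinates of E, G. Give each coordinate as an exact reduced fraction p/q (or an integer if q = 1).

E = (28/5, -56/5)
G = (-6/5, -71/10)

1. E_x = 28/5  [line -15/4·x + -9·y + -399/5 = 0 ∩ |EB|² = 144/5]
2. E_y = -56/5  [line -15/4·x + -9·y + -399/5 = 0 ∩ |EB|² = 144/5]
   → E = (28/5, -56/5)
3. G_x = -6/5  [G is the midpoint of EC]
4. G_y = -71/10  [G is the midpoint of EC]
   → G = (-6/5, -71/10)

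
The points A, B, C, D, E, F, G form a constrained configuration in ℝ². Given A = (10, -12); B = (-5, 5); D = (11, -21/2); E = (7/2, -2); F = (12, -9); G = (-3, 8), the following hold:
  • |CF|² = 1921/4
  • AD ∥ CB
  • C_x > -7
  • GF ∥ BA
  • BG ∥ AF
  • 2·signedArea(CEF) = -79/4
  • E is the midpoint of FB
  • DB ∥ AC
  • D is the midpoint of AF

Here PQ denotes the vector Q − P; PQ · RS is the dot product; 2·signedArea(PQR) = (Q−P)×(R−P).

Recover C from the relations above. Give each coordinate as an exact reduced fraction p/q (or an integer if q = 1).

1. C_x = -6  [AD ∥ CB ∩ DB ∥ AC]
2. C_y = 7/2  [AD ∥ CB ∩ DB ∥ AC]
   → C = (-6, 7/2)

C = (-6, 7/2)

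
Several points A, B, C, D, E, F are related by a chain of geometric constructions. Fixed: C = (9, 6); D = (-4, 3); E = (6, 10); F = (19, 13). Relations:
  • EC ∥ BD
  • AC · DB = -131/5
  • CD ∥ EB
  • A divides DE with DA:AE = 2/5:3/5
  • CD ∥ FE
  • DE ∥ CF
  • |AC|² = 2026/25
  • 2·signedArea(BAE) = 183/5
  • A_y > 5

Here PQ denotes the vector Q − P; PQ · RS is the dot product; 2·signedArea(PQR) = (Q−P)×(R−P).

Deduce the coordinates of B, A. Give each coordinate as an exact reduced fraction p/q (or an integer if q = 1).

1. B_x = -7  [EC ∥ BD ∩ CD ∥ EB]
2. B_y = 7  [EC ∥ BD ∩ CD ∥ EB]
   → B = (-7, 7)
3. A_x = 0  [A divides DE with DA:AE = 2/5:3/5]
4. A_y = 29/5  [A divides DE with DA:AE = 2/5:3/5]
   → A = (0, 29/5)

A = (0, 29/5)
B = (-7, 7)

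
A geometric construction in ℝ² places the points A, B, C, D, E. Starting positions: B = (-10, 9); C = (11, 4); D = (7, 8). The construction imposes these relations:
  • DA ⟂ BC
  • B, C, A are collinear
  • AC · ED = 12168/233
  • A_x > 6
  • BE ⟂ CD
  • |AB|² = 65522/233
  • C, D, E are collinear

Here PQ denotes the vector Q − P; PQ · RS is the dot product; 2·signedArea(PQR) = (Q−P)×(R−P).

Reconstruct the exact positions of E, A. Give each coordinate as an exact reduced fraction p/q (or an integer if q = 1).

1. E_x = -2  [C, D, E are collinear ∩ BE ⟂ CD]
2. E_y = 17  [C, D, E are collinear ∩ BE ⟂ CD]
   → E = (-2, 17)
3. A_x = 1471/233  [B, C, A are collinear ∩ DA ⟂ BC]
4. A_y = 1192/233  [B, C, A are collinear ∩ DA ⟂ BC]
   → A = (1471/233, 1192/233)

A = (1471/233, 1192/233)
E = (-2, 17)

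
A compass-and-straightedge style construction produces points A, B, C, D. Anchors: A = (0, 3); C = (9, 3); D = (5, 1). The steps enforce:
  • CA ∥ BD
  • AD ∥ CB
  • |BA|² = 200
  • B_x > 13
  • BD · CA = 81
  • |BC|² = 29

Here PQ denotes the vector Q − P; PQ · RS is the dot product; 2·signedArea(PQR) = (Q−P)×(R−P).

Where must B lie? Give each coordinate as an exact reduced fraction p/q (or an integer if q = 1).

1. B_x = 14  [CA ∥ BD ∩ AD ∥ CB]
2. B_y = 1  [CA ∥ BD ∩ AD ∥ CB]
   → B = (14, 1)

B = (14, 1)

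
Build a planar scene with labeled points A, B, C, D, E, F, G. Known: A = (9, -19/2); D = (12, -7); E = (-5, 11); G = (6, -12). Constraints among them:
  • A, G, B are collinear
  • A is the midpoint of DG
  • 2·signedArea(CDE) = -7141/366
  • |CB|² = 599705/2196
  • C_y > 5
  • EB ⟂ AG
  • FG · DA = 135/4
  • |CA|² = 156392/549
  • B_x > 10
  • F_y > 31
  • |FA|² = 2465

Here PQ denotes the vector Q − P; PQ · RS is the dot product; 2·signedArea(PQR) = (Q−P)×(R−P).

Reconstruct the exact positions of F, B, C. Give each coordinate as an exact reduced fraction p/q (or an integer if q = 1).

1. F_x = -19  [line 3·x + 5/2·y + -87/4 = 0 ∩ |FA|² = 2465]
2. F_y = 63/2  [line 3·x + 5/2·y + -87/4 = 0 ∩ |FA|² = 2465]
   → F = (-19, 63/2)
3. B_x = 660/61  [A, G, B are collinear ∩ EB ⟂ AG]
4. B_y = -487/61  [A, G, B are collinear ∩ EB ⟂ AG]
   → B = (660/61, -487/61)
5. C_x = 233/183  [line -18·x + -17·y + 42643/366 = 0 ∩ |CA|² = 156392/549]
6. C_y = 2015/366  [line -18·x + -17·y + 42643/366 = 0 ∩ |CA|² = 156392/549]
   → C = (233/183, 2015/366)

B = (660/61, -487/61)
C = (233/183, 2015/366)
F = (-19, 63/2)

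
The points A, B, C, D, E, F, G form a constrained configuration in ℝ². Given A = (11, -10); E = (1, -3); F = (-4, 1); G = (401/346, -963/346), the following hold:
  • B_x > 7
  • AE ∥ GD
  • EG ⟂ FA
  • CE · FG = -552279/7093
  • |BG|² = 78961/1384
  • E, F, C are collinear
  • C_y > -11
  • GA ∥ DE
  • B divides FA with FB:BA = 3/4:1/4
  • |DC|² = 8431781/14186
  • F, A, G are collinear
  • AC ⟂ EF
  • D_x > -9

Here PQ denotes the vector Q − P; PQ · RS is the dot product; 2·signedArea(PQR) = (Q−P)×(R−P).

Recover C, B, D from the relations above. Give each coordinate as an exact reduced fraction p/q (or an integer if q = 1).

B = (29/4, -29/4)
C = (431/41, -435/41)
D = (-3059/346, 1459/346)

1. C_x = 431/41  [E, F, C are collinear ∩ AC ⟂ EF]
2. C_y = -435/41  [E, F, C are collinear ∩ AC ⟂ EF]
   → C = (431/41, -435/41)
3. B_x = 29/4  [B divides FA with FB:BA = 3/4:1/4]
4. B_y = -29/4  [B divides FA with FB:BA = 3/4:1/4]
   → B = (29/4, -29/4)
5. D_x = -3059/346  [GA ∥ DE ∩ AE ∥ GD]
6. D_y = 1459/346  [GA ∥ DE ∩ AE ∥ GD]
   → D = (-3059/346, 1459/346)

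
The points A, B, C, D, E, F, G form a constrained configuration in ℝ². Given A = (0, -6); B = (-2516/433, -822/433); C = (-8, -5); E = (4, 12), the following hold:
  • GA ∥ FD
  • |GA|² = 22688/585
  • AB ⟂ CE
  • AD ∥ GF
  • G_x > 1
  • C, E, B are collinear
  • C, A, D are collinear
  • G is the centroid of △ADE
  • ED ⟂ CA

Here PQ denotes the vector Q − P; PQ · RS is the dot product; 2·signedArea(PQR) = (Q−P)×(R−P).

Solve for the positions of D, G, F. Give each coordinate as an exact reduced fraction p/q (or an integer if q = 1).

1. D_x = 112/65  [C, A, D are collinear ∩ ED ⟂ CA]
2. D_y = -404/65  [C, A, D are collinear ∩ ED ⟂ CA]
   → D = (112/65, -404/65)
3. G_x = 124/65  [G is the centroid of △ADE]
4. G_y = -14/195  [G is the centroid of △ADE]
   → G = (124/65, -14/195)
5. F_x = 236/65  [GA ∥ FD ∩ AD ∥ GF]
6. F_y = -56/195  [GA ∥ FD ∩ AD ∥ GF]
   → F = (236/65, -56/195)

D = (112/65, -404/65)
F = (236/65, -56/195)
G = (124/65, -14/195)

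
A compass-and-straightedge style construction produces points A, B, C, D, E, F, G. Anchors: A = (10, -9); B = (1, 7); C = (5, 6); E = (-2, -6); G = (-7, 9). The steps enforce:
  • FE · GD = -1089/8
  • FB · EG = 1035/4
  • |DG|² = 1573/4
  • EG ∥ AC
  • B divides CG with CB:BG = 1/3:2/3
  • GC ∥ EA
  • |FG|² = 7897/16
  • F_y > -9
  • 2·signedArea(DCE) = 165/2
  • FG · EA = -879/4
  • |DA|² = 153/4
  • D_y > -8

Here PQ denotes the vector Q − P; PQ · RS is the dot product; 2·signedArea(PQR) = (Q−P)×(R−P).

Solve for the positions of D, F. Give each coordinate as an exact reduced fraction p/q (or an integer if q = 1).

D = (4, -15/2)
F = (7, -33/4)

1. F_x = 7  [FG · EA = -879/4 ∩ FB · EG = 1035/4]
2. F_y = -33/4  [FG · EA = -879/4 ∩ FB · EG = 1035/4]
   → F = (7, -33/4)
3. D_x = 4  [2·signedArea(DCE) = 165/2 ∩ FE · GD = -1089/8]
4. D_y = -15/2  [2·signedArea(DCE) = 165/2 ∩ FE · GD = -1089/8]
   → D = (4, -15/2)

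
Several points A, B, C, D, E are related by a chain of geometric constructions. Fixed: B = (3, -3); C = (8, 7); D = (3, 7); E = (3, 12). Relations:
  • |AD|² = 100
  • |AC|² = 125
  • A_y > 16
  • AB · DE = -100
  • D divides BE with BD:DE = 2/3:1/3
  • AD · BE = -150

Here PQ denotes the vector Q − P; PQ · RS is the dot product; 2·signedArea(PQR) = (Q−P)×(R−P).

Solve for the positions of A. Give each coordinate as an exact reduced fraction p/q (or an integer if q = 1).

A = (3, 17)

1. A_y = 17  [AD · BE = -150]
2. A_x = 3  [|AD|² = 100]
   → A = (3, 17)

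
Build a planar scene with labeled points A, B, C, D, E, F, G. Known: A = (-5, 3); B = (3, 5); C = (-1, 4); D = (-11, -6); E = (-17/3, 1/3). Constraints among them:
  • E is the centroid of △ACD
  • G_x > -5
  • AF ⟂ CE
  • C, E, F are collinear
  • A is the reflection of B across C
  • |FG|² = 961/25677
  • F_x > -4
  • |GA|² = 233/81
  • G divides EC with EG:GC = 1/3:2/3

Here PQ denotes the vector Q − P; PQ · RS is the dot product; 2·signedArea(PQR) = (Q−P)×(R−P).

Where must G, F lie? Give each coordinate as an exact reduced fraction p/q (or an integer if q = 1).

1. G_x = -37/9  [G divides EC with EG:GC = 1/3:2/3]
2. G_y = 14/9  [G divides EC with EG:GC = 1/3:2/3]
   → G = (-37/9, 14/9)
3. F_x = -1255/317  [C, E, F are collinear ∩ AF ⟂ CE]
4. F_y = 531/317  [C, E, F are collinear ∩ AF ⟂ CE]
   → F = (-1255/317, 531/317)

F = (-1255/317, 531/317)
G = (-37/9, 14/9)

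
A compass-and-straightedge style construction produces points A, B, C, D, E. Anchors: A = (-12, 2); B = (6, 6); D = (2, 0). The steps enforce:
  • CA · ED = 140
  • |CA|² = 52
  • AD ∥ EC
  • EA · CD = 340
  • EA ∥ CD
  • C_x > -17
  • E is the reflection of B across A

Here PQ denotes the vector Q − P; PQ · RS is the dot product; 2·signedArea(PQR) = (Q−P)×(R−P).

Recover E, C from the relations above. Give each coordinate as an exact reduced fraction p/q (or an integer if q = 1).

1. E_x = -30  [E is the reflection of B across A]
2. E_y = -2  [E is the reflection of B across A]
   → E = (-30, -2)
3. C_x = -16  [EA ∥ CD ∩ AD ∥ EC]
4. C_y = -4  [EA ∥ CD ∩ AD ∥ EC]
   → C = (-16, -4)

C = (-16, -4)
E = (-30, -2)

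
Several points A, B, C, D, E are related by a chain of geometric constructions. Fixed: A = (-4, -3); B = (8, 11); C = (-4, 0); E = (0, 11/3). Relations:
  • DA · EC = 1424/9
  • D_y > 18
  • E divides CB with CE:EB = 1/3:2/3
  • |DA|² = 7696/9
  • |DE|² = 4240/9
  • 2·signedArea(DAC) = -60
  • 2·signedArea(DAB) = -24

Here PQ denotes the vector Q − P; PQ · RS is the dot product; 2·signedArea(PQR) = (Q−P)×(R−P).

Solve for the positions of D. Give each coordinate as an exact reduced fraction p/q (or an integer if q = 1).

1. D_x = 16  [2·signedArea(DAB) = -24 ∩ DA · EC = 1424/9]
2. D_y = 55/3  [2·signedArea(DAB) = -24 ∩ DA · EC = 1424/9]
   → D = (16, 55/3)

D = (16, 55/3)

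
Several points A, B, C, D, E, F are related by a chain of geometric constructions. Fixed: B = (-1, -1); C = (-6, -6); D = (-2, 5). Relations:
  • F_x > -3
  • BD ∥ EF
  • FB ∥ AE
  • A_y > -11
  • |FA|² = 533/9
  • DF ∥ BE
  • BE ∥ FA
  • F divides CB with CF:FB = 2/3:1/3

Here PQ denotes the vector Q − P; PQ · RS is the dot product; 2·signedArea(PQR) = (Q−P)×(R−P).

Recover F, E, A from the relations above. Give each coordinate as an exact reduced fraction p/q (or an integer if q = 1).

1. F_x = -8/3  [F divides CB with CF:FB = 2/3:1/3]
2. F_y = -8/3  [F divides CB with CF:FB = 2/3:1/3]
   → F = (-8/3, -8/3)
3. E_x = -5/3  [BD ∥ EF ∩ DF ∥ BE]
4. E_y = -26/3  [BD ∥ EF ∩ DF ∥ BE]
   → E = (-5/3, -26/3)
5. A_x = -10/3  [FB ∥ AE ∩ BE ∥ FA]
6. A_y = -31/3  [FB ∥ AE ∩ BE ∥ FA]
   → A = (-10/3, -31/3)

A = (-10/3, -31/3)
E = (-5/3, -26/3)
F = (-8/3, -8/3)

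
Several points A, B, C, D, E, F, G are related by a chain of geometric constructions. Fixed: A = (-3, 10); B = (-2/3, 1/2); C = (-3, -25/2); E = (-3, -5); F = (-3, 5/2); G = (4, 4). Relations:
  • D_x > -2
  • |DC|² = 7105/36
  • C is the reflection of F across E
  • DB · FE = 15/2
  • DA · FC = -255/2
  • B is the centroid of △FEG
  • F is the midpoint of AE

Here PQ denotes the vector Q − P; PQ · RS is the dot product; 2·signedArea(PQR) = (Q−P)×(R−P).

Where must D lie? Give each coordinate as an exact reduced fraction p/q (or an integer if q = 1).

D = (-11/6, 3/2)

1. D_y = 3/2  [DB · FE = 15/2]
2. D_x = -11/6  [|DC|² = 7105/36]
   → D = (-11/6, 3/2)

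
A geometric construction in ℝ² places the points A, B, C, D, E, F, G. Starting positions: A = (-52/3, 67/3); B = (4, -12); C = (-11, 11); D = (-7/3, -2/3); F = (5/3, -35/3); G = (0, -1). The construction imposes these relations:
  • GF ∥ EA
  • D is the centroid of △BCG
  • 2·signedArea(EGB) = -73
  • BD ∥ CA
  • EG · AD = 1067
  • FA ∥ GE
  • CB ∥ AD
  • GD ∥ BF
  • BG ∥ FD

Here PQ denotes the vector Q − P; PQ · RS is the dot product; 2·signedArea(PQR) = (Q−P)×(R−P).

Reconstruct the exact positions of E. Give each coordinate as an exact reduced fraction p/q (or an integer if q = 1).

1. E_x = -19  [GF ∥ EA ∩ FA ∥ GE]
2. E_y = 33  [GF ∥ EA ∩ FA ∥ GE]
   → E = (-19, 33)

E = (-19, 33)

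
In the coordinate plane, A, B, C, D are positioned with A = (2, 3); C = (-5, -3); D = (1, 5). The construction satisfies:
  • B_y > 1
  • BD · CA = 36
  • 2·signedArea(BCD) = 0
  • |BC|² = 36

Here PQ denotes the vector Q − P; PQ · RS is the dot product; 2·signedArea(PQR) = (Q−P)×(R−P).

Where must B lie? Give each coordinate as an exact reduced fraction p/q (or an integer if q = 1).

1. B_x = -7/5  [2·signedArea(BCD) = 0 ∩ BD · CA = 36]
2. B_y = 9/5  [2·signedArea(BCD) = 0 ∩ BD · CA = 36]
   → B = (-7/5, 9/5)

B = (-7/5, 9/5)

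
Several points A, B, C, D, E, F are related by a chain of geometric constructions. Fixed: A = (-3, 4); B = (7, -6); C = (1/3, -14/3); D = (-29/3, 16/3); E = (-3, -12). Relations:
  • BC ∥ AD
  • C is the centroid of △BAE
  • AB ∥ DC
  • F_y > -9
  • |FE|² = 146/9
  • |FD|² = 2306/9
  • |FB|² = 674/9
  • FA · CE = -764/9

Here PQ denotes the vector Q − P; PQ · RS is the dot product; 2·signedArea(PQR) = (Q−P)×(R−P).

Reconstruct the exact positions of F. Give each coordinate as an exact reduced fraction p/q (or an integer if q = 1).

F = (-4/3, -25/3)

1. F_x = -4/3  [line 10/3·x + 22/3·y + 590/9 = 0 ∩ |FE|² = 146/9]
2. F_y = -25/3  [line 10/3·x + 22/3·y + 590/9 = 0 ∩ |FE|² = 146/9]
   → F = (-4/3, -25/3)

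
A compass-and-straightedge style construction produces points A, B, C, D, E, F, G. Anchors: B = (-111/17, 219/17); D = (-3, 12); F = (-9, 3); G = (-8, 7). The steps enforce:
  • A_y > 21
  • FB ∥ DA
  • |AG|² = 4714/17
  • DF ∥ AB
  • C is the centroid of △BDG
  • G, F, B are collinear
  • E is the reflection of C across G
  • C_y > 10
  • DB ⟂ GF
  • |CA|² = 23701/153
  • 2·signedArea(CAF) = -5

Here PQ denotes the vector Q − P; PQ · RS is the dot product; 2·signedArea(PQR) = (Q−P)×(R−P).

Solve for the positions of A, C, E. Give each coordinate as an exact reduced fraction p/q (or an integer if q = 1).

1. A_x = -9/17  [DF ∥ AB ∩ FB ∥ DA]
2. A_y = 372/17  [DF ∥ AB ∩ FB ∥ DA]
   → A = (-9/17, 372/17)
3. C_x = -298/51  [C is the centroid of △BDG]
4. C_y = 542/51  [C is the centroid of △BDG]
   → C = (-298/51, 542/51)
5. E_x = -518/51  [E is the reflection of C across G]
6. E_y = 172/51  [E is the reflection of C across G]
   → E = (-518/51, 172/51)

A = (-9/17, 372/17)
C = (-298/51, 542/51)
E = (-518/51, 172/51)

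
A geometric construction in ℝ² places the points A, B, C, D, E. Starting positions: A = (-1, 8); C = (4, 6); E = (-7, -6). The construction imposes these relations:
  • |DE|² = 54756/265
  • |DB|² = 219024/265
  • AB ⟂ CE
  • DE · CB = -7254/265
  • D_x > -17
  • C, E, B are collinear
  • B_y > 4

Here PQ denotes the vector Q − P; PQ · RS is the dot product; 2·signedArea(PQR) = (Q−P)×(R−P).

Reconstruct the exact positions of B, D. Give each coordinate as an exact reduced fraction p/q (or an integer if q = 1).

1. B_x = 719/265  [C, E, B are collinear ∩ AB ⟂ CE]
2. B_y = 1218/265  [C, E, B are collinear ∩ AB ⟂ CE]
   → B = (719/265, 1218/265)
3. D_x = -4429/265  [line 341/265·x + 372/265·y + 11873/265 = 0 ∩ |DE|² = 54756/265]
4. D_y = -4398/265  [line 341/265·x + 372/265·y + 11873/265 = 0 ∩ |DE|² = 54756/265]
   → D = (-4429/265, -4398/265)

B = (719/265, 1218/265)
D = (-4429/265, -4398/265)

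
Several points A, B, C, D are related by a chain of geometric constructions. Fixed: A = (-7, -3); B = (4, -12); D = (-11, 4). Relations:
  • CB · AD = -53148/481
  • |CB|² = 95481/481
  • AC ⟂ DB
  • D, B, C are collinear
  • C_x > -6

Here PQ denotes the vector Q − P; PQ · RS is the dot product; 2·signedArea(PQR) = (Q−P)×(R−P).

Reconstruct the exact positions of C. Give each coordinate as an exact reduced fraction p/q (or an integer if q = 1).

C = (-2711/481, -828/481)

1. C_x = -2711/481  [D, B, C are collinear ∩ AC ⟂ DB]
2. C_y = -828/481  [D, B, C are collinear ∩ AC ⟂ DB]
   → C = (-2711/481, -828/481)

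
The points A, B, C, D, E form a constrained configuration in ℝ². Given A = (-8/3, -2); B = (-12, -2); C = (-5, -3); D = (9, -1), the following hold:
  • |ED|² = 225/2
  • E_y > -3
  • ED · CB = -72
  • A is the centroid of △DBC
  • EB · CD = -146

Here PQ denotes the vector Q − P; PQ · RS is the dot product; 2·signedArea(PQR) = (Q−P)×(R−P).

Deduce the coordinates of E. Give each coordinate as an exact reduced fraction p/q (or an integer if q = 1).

1. E_x = -3/2  [EB · CD = -146 ∩ ED · CB = -72]
2. E_y = -5/2  [EB · CD = -146 ∩ ED · CB = -72]
   → E = (-3/2, -5/2)

E = (-3/2, -5/2)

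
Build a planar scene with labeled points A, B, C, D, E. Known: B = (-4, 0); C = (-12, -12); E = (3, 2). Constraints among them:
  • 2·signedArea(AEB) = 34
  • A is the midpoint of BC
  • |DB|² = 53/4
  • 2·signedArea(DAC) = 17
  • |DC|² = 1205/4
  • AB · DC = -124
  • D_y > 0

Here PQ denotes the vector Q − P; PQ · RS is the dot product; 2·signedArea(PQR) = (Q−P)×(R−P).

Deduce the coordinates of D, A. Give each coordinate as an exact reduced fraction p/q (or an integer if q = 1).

A = (-8, -6)
D = (-1/2, 1)

1. A_x = -8  [A is the midpoint of BC]
2. A_y = -6  [A is the midpoint of BC]
   → A = (-8, -6)
3. D_x = -1/2  [2·signedArea(DAC) = 17 ∩ AB · DC = -124]
4. D_y = 1  [2·signedArea(DAC) = 17 ∩ AB · DC = -124]
   → D = (-1/2, 1)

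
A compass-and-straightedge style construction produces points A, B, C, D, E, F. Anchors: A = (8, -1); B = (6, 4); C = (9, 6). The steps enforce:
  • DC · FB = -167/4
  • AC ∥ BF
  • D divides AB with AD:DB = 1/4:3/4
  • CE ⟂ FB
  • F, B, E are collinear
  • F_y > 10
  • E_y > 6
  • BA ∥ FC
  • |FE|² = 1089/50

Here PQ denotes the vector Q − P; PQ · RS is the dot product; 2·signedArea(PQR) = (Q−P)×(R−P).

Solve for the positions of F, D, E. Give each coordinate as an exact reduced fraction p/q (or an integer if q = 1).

1. F_x = 7  [BA ∥ FC ∩ AC ∥ BF]
2. F_y = 11  [BA ∥ FC ∩ AC ∥ BF]
   → F = (7, 11)
3. D_x = 15/2  [D divides AB with AD:DB = 1/4:3/4]
4. D_y = 1/4  [D divides AB with AD:DB = 1/4:3/4]
   → D = (15/2, 1/4)
5. E_x = 317/50  [F, B, E are collinear ∩ CE ⟂ FB]
6. E_y = 319/50  [F, B, E are collinear ∩ CE ⟂ FB]
   → E = (317/50, 319/50)

D = (15/2, 1/4)
E = (317/50, 319/50)
F = (7, 11)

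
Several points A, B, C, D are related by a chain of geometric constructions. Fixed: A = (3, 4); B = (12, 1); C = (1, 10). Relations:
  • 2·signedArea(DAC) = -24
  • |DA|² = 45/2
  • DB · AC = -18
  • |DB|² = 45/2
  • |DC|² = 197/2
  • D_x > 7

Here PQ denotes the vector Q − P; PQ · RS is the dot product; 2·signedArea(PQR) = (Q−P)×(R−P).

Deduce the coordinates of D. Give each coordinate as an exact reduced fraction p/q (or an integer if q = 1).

1. D_x = 15/2  [2·signedArea(DAC) = -24 ∩ DB · AC = -18]
2. D_y = 5/2  [2·signedArea(DAC) = -24 ∩ DB · AC = -18]
   → D = (15/2, 5/2)

D = (15/2, 5/2)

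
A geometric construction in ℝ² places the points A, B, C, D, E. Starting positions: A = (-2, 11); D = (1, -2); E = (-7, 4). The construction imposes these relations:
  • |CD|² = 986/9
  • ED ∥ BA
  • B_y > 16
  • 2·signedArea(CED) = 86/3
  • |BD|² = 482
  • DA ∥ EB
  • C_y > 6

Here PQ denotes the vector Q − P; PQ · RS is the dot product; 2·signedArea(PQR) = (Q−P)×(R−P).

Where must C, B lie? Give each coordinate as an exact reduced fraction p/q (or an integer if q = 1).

1. C_x = -16/3  [line 6·x + 8·y + -56/3 = 0 ∩ |CD|² = 986/9]
2. C_y = 19/3  [line 6·x + 8·y + -56/3 = 0 ∩ |CD|² = 986/9]
   → C = (-16/3, 19/3)
3. B_x = -10  [ED ∥ BA ∩ DA ∥ EB]
4. B_y = 17  [ED ∥ BA ∩ DA ∥ EB]
   → B = (-10, 17)

B = (-10, 17)
C = (-16/3, 19/3)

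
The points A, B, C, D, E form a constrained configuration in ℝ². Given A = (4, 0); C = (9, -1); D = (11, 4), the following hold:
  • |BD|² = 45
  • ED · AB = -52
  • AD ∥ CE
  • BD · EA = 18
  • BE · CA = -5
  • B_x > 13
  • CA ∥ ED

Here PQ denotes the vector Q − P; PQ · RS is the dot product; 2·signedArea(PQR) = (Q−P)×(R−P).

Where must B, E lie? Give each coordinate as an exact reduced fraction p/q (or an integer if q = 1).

1. E_x = 16  [CA ∥ ED ∩ AD ∥ CE]
2. E_y = 3  [CA ∥ ED ∩ AD ∥ CE]
   → E = (16, 3)
3. B_x = 14  [BD · EA = 18 ∩ ED · AB = -52]
4. B_y = -2  [BD · EA = 18 ∩ ED · AB = -52]
   → B = (14, -2)

B = (14, -2)
E = (16, 3)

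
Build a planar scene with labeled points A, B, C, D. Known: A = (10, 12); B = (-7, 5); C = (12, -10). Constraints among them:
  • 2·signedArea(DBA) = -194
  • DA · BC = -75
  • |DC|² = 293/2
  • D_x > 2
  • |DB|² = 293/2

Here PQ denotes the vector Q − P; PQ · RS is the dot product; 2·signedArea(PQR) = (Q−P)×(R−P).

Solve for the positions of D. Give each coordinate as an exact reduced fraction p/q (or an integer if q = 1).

1. D_x = 5/2  [2·signedArea(DBA) = -194 ∩ DA · BC = -75]
2. D_y = -5/2  [2·signedArea(DBA) = -194 ∩ DA · BC = -75]
   → D = (5/2, -5/2)

D = (5/2, -5/2)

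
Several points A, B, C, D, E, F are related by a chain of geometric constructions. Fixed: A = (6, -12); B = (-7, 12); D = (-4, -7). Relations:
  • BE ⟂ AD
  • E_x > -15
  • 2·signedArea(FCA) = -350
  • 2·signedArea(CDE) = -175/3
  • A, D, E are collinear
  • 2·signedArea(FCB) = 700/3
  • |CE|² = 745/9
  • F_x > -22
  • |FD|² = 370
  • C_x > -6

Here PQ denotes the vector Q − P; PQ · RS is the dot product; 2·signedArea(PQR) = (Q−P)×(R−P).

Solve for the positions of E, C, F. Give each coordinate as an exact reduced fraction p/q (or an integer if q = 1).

1. E_x = -14  [A, D, E are collinear ∩ BE ⟂ AD]
2. E_y = -2  [A, D, E are collinear ∩ BE ⟂ AD]
   → E = (-14, -2)
3. C_x = -5  [line -5·x + -10·y + -95/3 = 0 ∩ |CE|² = 745/9]
4. C_y = -2/3  [line -5·x + -10·y + -95/3 = 0 ∩ |CE|² = 745/9]
   → C = (-5, -2/3)
5. F_x = -21  [2·signedArea(FCA) = -350 ∩ 2·signedArea(FCB) = 700/3]
6. F_y = -16  [2·signedArea(FCA) = -350 ∩ 2·signedArea(FCB) = 700/3]
   → F = (-21, -16)

C = (-5, -2/3)
E = (-14, -2)
F = (-21, -16)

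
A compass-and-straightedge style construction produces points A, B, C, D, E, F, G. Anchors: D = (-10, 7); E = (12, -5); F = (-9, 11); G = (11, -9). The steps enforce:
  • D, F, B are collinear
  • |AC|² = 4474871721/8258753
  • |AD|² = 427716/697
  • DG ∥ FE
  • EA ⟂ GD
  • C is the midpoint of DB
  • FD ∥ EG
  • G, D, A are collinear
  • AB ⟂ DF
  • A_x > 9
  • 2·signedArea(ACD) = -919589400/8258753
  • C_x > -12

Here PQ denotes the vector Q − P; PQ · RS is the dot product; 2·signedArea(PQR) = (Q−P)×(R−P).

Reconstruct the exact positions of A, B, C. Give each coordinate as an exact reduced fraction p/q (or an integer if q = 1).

1. A_x = 6764/697  [G, D, A are collinear ∩ EA ⟂ GD]
2. A_y = -5585/697  [G, D, A are collinear ∩ EA ⟂ GD]
   → A = (6764/697, -5585/697)
3. B_x = -146612/11849  [D, F, B are collinear ∩ AB ⟂ DF]
4. B_y = -29545/11849  [D, F, B are collinear ∩ AB ⟂ DF]
   → B = (-146612/11849, -29545/11849)
5. C_x = -132551/11849  [C is the midpoint of DB]
6. C_y = 26699/11849  [C is the midpoint of DB]
   → C = (-132551/11849, 26699/11849)

A = (6764/697, -5585/697)
B = (-146612/11849, -29545/11849)
C = (-132551/11849, 26699/11849)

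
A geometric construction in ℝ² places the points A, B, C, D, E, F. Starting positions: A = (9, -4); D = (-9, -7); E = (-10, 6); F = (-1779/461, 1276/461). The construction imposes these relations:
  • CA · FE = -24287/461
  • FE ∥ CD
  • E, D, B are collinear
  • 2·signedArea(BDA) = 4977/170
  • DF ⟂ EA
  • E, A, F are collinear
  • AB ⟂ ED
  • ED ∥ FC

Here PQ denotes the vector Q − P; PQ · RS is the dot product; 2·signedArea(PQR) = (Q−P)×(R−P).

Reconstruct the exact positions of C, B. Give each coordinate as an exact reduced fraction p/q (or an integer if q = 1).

B = (-1551/170, -917/170)
C = (-1318/461, -4717/461)

1. C_x = -1318/461  [FE ∥ CD ∩ ED ∥ FC]
2. C_y = -4717/461  [FE ∥ CD ∩ ED ∥ FC]
   → C = (-1318/461, -4717/461)
3. B_x = -1551/170  [E, D, B are collinear ∩ AB ⟂ ED]
4. B_y = -917/170  [E, D, B are collinear ∩ AB ⟂ ED]
   → B = (-1551/170, -917/170)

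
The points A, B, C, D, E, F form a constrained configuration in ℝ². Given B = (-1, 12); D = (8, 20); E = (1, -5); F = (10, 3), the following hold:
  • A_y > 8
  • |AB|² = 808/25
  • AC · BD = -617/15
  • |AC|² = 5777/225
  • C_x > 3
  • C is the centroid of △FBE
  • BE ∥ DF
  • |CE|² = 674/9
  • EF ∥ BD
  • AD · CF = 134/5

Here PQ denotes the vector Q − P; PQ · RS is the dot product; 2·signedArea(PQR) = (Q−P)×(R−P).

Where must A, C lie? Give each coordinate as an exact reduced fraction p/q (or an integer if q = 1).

A = (17/5, 42/5)
C = (10/3, 10/3)

1. C_x = 10/3  [C is the centroid of △FBE]
2. C_y = 10/3  [C is the centroid of △FBE]
   → C = (10/3, 10/3)
3. A_x = 17/5  [AC · BD = -617/15 ∩ AD · CF = 134/5]
4. A_y = 42/5  [AC · BD = -617/15 ∩ AD · CF = 134/5]
   → A = (17/5, 42/5)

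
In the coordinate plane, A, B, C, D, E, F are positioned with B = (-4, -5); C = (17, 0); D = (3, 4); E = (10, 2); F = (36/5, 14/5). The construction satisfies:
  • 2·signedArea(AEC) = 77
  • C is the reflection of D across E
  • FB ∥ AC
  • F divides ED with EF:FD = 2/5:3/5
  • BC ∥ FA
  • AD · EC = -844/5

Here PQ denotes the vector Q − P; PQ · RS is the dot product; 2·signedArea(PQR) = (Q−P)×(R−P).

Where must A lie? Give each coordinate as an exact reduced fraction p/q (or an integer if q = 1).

A = (141/5, 39/5)

1. A_x = 141/5  [FB ∥ AC ∩ BC ∥ FA]
2. A_y = 39/5  [FB ∥ AC ∩ BC ∥ FA]
   → A = (141/5, 39/5)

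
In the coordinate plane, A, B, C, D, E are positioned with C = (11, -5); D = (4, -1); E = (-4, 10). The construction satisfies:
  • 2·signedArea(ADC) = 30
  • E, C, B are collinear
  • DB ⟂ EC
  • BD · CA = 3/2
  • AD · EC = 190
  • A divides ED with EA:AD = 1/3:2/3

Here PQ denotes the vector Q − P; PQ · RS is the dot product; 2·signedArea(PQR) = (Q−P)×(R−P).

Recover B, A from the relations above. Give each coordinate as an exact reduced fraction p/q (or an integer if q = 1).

A = (-4/3, 19/3)
B = (11/2, 1/2)

1. B_x = 11/2  [E, C, B are collinear ∩ DB ⟂ EC]
2. B_y = 1/2  [E, C, B are collinear ∩ DB ⟂ EC]
   → B = (11/2, 1/2)
3. A_x = -4/3  [A divides ED with EA:AD = 1/3:2/3]
4. A_y = 19/3  [A divides ED with EA:AD = 1/3:2/3]
   → A = (-4/3, 19/3)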